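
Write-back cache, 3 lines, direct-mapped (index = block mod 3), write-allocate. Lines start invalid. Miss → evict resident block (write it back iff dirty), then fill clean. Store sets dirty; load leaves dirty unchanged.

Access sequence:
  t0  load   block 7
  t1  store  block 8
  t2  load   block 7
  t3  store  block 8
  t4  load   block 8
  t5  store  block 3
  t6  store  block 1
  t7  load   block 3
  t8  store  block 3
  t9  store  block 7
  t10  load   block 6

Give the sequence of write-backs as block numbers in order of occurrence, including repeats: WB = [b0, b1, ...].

0: R B7 -> L1 miss  d=-]
1: W B8 -> L2 miss  d=D]
2: R B7 -> L1 hit  d=-]
3: W B8 -> L2 hit  d=D]
4: R B8 -> L2 hit  d=D]
5: W B3 -> L0 miss  d=D]
6: W B1 -> L1 miss  d=D]
7: R B3 -> L0 hit  d=D]
8: W B3 -> L0 hit  d=D]
9: W B7 -> L1 miss wb->B1  d=D]
10: R B6 -> L0 miss wb->B3  d=-]

WB = [1, 3]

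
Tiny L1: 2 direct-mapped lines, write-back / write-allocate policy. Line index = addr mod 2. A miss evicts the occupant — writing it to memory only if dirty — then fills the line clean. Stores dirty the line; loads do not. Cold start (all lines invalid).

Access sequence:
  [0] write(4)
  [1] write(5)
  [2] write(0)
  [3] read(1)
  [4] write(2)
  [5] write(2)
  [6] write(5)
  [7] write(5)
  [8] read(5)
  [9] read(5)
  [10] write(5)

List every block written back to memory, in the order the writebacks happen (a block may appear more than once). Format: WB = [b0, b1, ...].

0: W B4 -> L0 miss  d=D]
1: W B5 -> L1 miss  d=D]
2: W B0 -> L0 miss wb->B4  d=D]
3: R B1 -> L1 miss wb->B5  d=-]
4: W B2 -> L0 miss wb->B0  d=D]
5: W B2 -> L0 hit  d=D]
6: W B5 -> L1 miss  d=D]
7: W B5 -> L1 hit  d=D]
8: R B5 -> L1 hit  d=D]
9: R B5 -> L1 hit  d=D]
10: W B5 -> L1 hit  d=D]

WB = [4, 5, 0]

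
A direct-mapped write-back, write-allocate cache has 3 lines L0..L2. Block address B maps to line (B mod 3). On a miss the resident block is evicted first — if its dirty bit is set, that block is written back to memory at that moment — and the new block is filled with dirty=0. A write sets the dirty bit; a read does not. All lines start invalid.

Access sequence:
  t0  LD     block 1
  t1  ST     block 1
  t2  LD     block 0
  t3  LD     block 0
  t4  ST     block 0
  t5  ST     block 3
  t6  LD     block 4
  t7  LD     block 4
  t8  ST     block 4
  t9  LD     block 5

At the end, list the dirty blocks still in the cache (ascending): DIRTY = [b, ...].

DIRTY = [3, 4]

0: R B1 → L1 miss [-]
1: W B1 → L1 hit [D]
2: R B0 → L0 miss [-]
3: R B0 → L0 hit [-]
4: W B0 → L0 hit [D]
5: W B3 → L0 miss wb→B0 [D]
6: R B4 → L1 miss wb→B1 [-]
7: R B4 → L1 hit [-]
8: W B4 → L1 hit [D]
9: R B5 → L2 miss [-]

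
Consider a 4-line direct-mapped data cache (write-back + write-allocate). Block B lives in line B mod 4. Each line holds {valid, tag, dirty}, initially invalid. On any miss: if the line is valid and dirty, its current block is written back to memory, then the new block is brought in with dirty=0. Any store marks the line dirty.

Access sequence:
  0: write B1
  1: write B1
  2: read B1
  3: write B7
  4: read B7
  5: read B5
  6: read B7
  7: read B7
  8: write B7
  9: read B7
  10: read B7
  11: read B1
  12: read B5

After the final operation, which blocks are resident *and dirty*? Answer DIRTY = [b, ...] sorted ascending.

DIRTY = [7]

0: W B1 → L1 miss [D]
1: W B1 → L1 hit [D]
2: R B1 → L1 hit [D]
3: W B7 → L3 miss [D]
4: R B7 → L3 hit [D]
5: R B5 → L1 miss wb→B1 [-]
6: R B7 → L3 hit [D]
7: R B7 → L3 hit [D]
8: W B7 → L3 hit [D]
9: R B7 → L3 hit [D]
10: R B7 → L3 hit [D]
11: R B1 → L1 miss [-]
12: R B5 → L1 miss [-]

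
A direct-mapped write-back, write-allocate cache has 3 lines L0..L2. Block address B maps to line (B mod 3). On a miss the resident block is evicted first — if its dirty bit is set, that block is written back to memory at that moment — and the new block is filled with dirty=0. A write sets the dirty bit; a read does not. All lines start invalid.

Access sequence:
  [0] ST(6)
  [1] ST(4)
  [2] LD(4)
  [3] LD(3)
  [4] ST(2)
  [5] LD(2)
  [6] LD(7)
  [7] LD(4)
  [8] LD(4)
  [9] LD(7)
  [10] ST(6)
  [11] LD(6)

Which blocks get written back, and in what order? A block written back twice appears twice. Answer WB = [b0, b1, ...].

WB = [6, 4]

  0 | W B6 → L0 miss [D]
  1 | W B4 → L1 miss [D]
  2 | R B4 → L1 hit [D]
  3 | R B3 → L0 miss wb→B6 [-]
  4 | W B2 → L2 miss [D]
  5 | R B2 → L2 hit [D]
  6 | R B7 → L1 miss wb→B4 [-]
  7 | R B4 → L1 miss [-]
  8 | R B4 → L1 hit [-]
  9 | R B7 → L1 miss [-]
  10 | W B6 → L0 miss [D]
  11 | R B6 → L0 hit [D]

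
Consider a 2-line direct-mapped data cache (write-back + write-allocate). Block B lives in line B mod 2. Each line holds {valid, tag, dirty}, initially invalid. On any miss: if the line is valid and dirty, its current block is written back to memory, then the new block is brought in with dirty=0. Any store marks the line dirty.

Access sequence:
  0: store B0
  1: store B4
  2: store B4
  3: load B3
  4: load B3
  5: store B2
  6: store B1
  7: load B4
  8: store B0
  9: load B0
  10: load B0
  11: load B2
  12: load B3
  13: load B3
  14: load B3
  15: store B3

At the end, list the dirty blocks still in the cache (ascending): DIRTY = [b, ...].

DIRTY = [3]

0: W B0 → L0 miss [D]
1: W B4 → L0 miss wb→B0 [D]
2: W B4 → L0 hit [D]
3: R B3 → L1 miss [-]
4: R B3 → L1 hit [-]
5: W B2 → L0 miss wb→B4 [D]
6: W B1 → L1 miss [D]
7: R B4 → L0 miss wb→B2 [-]
8: W B0 → L0 miss [D]
9: R B0 → L0 hit [D]
10: R B0 → L0 hit [D]
11: R B2 → L0 miss wb→B0 [-]
12: R B3 → L1 miss wb→B1 [-]
13: R B3 → L1 hit [-]
14: R B3 → L1 hit [-]
15: W B3 → L1 hit [D]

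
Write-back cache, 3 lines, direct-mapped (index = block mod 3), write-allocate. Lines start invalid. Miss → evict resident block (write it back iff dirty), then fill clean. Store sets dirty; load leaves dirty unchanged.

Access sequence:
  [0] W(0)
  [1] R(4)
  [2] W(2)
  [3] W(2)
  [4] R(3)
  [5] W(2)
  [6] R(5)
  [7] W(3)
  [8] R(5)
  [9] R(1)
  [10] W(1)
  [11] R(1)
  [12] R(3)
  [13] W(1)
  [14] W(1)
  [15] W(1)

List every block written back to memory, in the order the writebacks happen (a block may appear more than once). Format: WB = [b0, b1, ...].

WB = [0, 2]

0: W B0 → L0 miss [D]
1: R B4 → L1 miss [-]
2: W B2 → L2 miss [D]
3: W B2 → L2 hit [D]
4: R B3 → L0 miss wb→B0 [-]
5: W B2 → L2 hit [D]
6: R B5 → L2 miss wb→B2 [-]
7: W B3 → L0 hit [D]
8: R B5 → L2 hit [-]
9: R B1 → L1 miss [-]
10: W B1 → L1 hit [D]
11: R B1 → L1 hit [D]
12: R B3 → L0 hit [D]
13: W B1 → L1 hit [D]
14: W B1 → L1 hit [D]
15: W B1 → L1 hit [D]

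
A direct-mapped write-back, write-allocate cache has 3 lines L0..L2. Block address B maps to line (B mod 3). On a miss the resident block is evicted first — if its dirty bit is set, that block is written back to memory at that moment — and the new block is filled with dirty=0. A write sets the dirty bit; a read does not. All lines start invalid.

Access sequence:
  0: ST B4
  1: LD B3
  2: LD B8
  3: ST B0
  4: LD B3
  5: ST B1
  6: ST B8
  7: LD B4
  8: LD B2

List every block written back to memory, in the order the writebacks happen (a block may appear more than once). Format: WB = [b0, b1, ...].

WB = [0, 4, 1, 8]

0: W B4 → L1 miss [D]
1: R B3 → L0 miss [-]
2: R B8 → L2 miss [-]
3: W B0 → L0 miss [D]
4: R B3 → L0 miss wb→B0 [-]
5: W B1 → L1 miss wb→B4 [D]
6: W B8 → L2 hit [D]
7: R B4 → L1 miss wb→B1 [-]
8: R B2 → L2 miss wb→B8 [-]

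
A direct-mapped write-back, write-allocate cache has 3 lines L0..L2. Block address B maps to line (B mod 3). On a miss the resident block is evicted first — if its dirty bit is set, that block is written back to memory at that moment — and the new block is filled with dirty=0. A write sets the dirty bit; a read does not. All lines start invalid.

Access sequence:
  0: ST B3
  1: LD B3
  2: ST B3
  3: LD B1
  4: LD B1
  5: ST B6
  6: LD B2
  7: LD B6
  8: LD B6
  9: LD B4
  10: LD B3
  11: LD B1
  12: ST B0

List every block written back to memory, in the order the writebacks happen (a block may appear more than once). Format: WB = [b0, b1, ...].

0: W B3 -> L0 miss  d=D]
1: R B3 -> L0 hit  d=D]
2: W B3 -> L0 hit  d=D]
3: R B1 -> L1 miss  d=-]
4: R B1 -> L1 hit  d=-]
5: W B6 -> L0 miss wb->B3  d=D]
6: R B2 -> L2 miss  d=-]
7: R B6 -> L0 hit  d=D]
8: R B6 -> L0 hit  d=D]
9: R B4 -> L1 miss  d=-]
10: R B3 -> L0 miss wb->B6  d=-]
11: R B1 -> L1 miss  d=-]
12: W B0 -> L0 miss  d=D]

WB = [3, 6]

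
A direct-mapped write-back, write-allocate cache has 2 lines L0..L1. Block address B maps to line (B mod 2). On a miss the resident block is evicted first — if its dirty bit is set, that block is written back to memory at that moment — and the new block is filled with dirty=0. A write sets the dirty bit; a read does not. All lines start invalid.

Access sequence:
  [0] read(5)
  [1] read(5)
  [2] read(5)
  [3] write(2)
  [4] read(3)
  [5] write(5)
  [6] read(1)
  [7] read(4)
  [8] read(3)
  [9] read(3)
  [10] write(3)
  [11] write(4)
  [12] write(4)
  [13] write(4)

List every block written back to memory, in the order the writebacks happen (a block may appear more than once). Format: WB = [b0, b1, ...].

WB = [5, 2]

0: R B5 -> L1 miss  d=-]
1: R B5 -> L1 hit  d=-]
2: R B5 -> L1 hit  d=-]
3: W B2 -> L0 miss  d=D]
4: R B3 -> L1 miss  d=-]
5: W B5 -> L1 miss  d=D]
6: R B1 -> L1 miss wb->B5  d=-]
7: R B4 -> L0 miss wb->B2  d=-]
8: R B3 -> L1 miss  d=-]
9: R B3 -> L1 hit  d=-]
10: W B3 -> L1 hit  d=D]
11: W B4 -> L0 hit  d=D]
12: W B4 -> L0 hit  d=D]
13: W B4 -> L0 hit  d=D]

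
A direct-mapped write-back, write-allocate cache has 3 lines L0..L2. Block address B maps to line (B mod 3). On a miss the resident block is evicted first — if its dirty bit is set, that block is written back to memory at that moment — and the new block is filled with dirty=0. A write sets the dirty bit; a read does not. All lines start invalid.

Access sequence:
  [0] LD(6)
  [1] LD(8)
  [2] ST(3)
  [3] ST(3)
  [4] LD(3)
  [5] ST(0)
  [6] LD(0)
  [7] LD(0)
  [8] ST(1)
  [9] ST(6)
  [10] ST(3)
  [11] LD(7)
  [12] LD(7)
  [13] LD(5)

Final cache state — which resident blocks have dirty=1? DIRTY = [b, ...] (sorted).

0: R B6 -> L0 miss  d=-]
1: R B8 -> L2 miss  d=-]
2: W B3 -> L0 miss  d=D]
3: W B3 -> L0 hit  d=D]
4: R B3 -> L0 hit  d=D]
5: W B0 -> L0 miss wb->B3  d=D]
6: R B0 -> L0 hit  d=D]
7: R B0 -> L0 hit  d=D]
8: W B1 -> L1 miss  d=D]
9: W B6 -> L0 miss wb->B0  d=D]
10: W B3 -> L0 miss wb->B6  d=D]
11: R B7 -> L1 miss wb->B1  d=-]
12: R B7 -> L1 hit  d=-]
13: R B5 -> L2 miss  d=-]

DIRTY = [3]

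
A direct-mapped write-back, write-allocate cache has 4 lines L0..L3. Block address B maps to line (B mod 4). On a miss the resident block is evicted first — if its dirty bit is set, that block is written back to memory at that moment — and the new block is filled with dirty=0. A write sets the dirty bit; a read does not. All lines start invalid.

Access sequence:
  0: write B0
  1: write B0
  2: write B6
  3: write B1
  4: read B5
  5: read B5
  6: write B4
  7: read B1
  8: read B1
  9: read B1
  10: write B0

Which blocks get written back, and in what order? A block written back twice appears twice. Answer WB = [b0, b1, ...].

WB = [1, 0, 4]

0: W B0 → L0 miss [D]
1: W B0 → L0 hit [D]
2: W B6 → L2 miss [D]
3: W B1 → L1 miss [D]
4: R B5 → L1 miss wb→B1 [-]
5: R B5 → L1 hit [-]
6: W B4 → L0 miss wb→B0 [D]
7: R B1 → L1 miss [-]
8: R B1 → L1 hit [-]
9: R B1 → L1 hit [-]
10: W B0 → L0 miss wb→B4 [D]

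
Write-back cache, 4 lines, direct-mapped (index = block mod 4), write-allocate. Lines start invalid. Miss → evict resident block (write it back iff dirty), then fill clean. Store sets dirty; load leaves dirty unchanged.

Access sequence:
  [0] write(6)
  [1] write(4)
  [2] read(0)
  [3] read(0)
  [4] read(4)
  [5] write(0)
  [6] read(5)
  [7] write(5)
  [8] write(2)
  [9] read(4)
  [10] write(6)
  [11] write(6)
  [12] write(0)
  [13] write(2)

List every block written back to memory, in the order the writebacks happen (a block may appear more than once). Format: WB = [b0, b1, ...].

0: W B6 -> L2 miss  d=D]
1: W B4 -> L0 miss  d=D]
2: R B0 -> L0 miss wb->B4  d=-]
3: R B0 -> L0 hit  d=-]
4: R B4 -> L0 miss  d=-]
5: W B0 -> L0 miss  d=D]
6: R B5 -> L1 miss  d=-]
7: W B5 -> L1 hit  d=D]
8: W B2 -> L2 miss wb->B6  d=D]
9: R B4 -> L0 miss wb->B0  d=-]
10: W B6 -> L2 miss wb->B2  d=D]
11: W B6 -> L2 hit  d=D]
12: W B0 -> L0 miss  d=D]
13: W B2 -> L2 miss wb->B6  d=D]

WB = [4, 6, 0, 2, 6]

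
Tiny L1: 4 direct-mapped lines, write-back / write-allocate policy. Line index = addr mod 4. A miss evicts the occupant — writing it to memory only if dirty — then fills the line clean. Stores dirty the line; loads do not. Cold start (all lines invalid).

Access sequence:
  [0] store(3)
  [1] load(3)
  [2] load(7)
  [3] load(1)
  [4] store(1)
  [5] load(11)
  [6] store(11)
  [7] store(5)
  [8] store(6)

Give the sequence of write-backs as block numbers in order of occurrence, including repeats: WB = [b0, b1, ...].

  0 | W B3 → L3 miss [D]
  1 | R B3 → L3 hit [D]
  2 | R B7 → L3 miss wb→B3 [-]
  3 | R B1 → L1 miss [-]
  4 | W B1 → L1 hit [D]
  5 | R B11 → L3 miss [-]
  6 | W B11 → L3 hit [D]
  7 | W B5 → L1 miss wb→B1 [D]
  8 | W B6 → L2 miss [D]

WB = [3, 1]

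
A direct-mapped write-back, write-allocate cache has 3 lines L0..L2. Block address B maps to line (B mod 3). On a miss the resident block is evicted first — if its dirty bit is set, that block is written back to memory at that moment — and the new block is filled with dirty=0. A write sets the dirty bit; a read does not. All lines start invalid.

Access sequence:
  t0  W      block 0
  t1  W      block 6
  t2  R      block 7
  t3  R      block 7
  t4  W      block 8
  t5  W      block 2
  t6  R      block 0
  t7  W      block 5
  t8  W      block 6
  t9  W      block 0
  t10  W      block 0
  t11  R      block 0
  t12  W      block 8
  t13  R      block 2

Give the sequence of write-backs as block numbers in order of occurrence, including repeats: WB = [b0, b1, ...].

0: W B0 → L0 miss [D]
1: W B6 → L0 miss wb→B0 [D]
2: R B7 → L1 miss [-]
3: R B7 → L1 hit [-]
4: W B8 → L2 miss [D]
5: W B2 → L2 miss wb→B8 [D]
6: R B0 → L0 miss wb→B6 [-]
7: W B5 → L2 miss wb→B2 [D]
8: W B6 → L0 miss [D]
9: W B0 → L0 miss wb→B6 [D]
10: W B0 → L0 hit [D]
11: R B0 → L0 hit [D]
12: W B8 → L2 miss wb→B5 [D]
13: R B2 → L2 miss wb→B8 [-]

WB = [0, 8, 6, 2, 6, 5, 8]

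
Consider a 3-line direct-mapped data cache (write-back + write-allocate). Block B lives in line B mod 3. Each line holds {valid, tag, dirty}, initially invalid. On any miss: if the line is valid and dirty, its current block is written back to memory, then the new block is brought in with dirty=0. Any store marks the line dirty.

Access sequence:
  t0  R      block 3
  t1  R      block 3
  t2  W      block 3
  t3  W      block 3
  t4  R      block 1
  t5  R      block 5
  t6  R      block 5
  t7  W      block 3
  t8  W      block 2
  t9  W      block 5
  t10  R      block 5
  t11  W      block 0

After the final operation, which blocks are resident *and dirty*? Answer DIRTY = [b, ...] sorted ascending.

0: R B3 -> L0 miss  d=-]
1: R B3 -> L0 hit  d=-]
2: W B3 -> L0 hit  d=D]
3: W B3 -> L0 hit  d=D]
4: R B1 -> L1 miss  d=-]
5: R B5 -> L2 miss  d=-]
6: R B5 -> L2 hit  d=-]
7: W B3 -> L0 hit  d=D]
8: W B2 -> L2 miss  d=D]
9: W B5 -> L2 miss wb->B2  d=D]
10: R B5 -> L2 hit  d=D]
11: W B0 -> L0 miss wb->B3  d=D]

DIRTY = [0, 5]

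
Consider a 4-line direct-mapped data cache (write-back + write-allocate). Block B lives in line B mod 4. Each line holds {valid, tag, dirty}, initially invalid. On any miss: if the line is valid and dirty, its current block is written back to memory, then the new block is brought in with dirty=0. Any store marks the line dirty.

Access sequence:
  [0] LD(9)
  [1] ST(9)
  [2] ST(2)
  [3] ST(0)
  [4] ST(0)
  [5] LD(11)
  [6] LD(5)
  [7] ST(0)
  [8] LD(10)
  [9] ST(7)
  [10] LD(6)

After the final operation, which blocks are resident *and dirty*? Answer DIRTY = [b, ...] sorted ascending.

DIRTY = [0, 7]

0: R B9 → L1 miss [-]
1: W B9 → L1 hit [D]
2: W B2 → L2 miss [D]
3: W B0 → L0 miss [D]
4: W B0 → L0 hit [D]
5: R B11 → L3 miss [-]
6: R B5 → L1 miss wb→B9 [-]
7: W B0 → L0 hit [D]
8: R B10 → L2 miss wb→B2 [-]
9: W B7 → L3 miss [D]
10: R B6 → L2 miss [-]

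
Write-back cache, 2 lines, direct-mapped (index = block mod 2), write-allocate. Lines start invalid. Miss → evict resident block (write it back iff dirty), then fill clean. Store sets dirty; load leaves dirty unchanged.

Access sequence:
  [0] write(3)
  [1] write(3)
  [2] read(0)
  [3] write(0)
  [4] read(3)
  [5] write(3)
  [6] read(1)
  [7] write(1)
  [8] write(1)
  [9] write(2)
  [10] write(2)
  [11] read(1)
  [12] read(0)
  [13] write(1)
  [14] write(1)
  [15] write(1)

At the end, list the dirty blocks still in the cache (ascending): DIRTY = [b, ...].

0: W B3 -> L1 miss  d=D]
1: W B3 -> L1 hit  d=D]
2: R B0 -> L0 miss  d=-]
3: W B0 -> L0 hit  d=D]
4: R B3 -> L1 hit  d=D]
5: W B3 -> L1 hit  d=D]
6: R B1 -> L1 miss wb->B3  d=-]
7: W B1 -> L1 hit  d=D]
8: W B1 -> L1 hit  d=D]
9: W B2 -> L0 miss wb->B0  d=D]
10: W B2 -> L0 hit  d=D]
11: R B1 -> L1 hit  d=D]
12: R B0 -> L0 miss wb->B2  d=-]
13: W B1 -> L1 hit  d=D]
14: W B1 -> L1 hit  d=D]
15: W B1 -> L1 hit  d=D]

DIRTY = [1]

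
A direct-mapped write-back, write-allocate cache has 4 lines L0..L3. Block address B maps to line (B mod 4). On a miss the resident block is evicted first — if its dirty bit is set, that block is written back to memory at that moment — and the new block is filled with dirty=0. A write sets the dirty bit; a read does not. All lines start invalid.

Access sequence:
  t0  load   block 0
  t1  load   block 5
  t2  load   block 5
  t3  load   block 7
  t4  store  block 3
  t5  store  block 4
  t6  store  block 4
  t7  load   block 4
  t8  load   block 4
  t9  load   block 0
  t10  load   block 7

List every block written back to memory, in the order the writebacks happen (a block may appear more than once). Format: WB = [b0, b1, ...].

0: R B0 → L0 miss [-]
1: R B5 → L1 miss [-]
2: R B5 → L1 hit [-]
3: R B7 → L3 miss [-]
4: W B3 → L3 miss [D]
5: W B4 → L0 miss [D]
6: W B4 → L0 hit [D]
7: R B4 → L0 hit [D]
8: R B4 → L0 hit [D]
9: R B0 → L0 miss wb→B4 [-]
10: R B7 → L3 miss wb→B3 [-]

WB = [4, 3]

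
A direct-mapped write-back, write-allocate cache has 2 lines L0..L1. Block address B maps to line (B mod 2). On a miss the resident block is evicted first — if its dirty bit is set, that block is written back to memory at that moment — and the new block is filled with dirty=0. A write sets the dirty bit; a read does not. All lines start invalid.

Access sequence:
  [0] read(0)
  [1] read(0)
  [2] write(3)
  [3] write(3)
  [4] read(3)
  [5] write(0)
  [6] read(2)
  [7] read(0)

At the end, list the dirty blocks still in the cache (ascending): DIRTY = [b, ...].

0: R B0 -> L0 miss  d=-]
1: R B0 -> L0 hit  d=-]
2: W B3 -> L1 miss  d=D]
3: W B3 -> L1 hit  d=D]
4: R B3 -> L1 hit  d=D]
5: W B0 -> L0 hit  d=D]
6: R B2 -> L0 miss wb->B0  d=-]
7: R B0 -> L0 miss  d=-]

DIRTY = [3]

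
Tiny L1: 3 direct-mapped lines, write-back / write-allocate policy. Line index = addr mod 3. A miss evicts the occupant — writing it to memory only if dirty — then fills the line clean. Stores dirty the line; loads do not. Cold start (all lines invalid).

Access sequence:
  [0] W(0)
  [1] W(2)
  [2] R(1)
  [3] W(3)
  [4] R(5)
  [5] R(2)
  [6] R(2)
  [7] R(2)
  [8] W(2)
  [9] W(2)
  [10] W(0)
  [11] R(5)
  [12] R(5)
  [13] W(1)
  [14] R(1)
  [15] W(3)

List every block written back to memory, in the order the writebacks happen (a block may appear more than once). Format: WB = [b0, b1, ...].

WB = [0, 2, 3, 2, 0]

0: W B0 → L0 miss [D]
1: W B2 → L2 miss [D]
2: R B1 → L1 miss [-]
3: W B3 → L0 miss wb→B0 [D]
4: R B5 → L2 miss wb→B2 [-]
5: R B2 → L2 miss [-]
6: R B2 → L2 hit [-]
7: R B2 → L2 hit [-]
8: W B2 → L2 hit [D]
9: W B2 → L2 hit [D]
10: W B0 → L0 miss wb→B3 [D]
11: R B5 → L2 miss wb→B2 [-]
12: R B5 → L2 hit [-]
13: W B1 → L1 hit [D]
14: R B1 → L1 hit [D]
15: W B3 → L0 miss wb→B0 [D]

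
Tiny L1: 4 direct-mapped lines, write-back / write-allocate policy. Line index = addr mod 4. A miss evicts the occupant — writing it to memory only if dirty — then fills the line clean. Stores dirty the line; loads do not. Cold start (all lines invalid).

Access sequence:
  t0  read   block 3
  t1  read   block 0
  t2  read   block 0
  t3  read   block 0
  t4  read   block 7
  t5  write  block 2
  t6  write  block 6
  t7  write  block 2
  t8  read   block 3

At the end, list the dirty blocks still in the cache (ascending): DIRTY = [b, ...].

  0 | R B3 → L3 miss [-]
  1 | R B0 → L0 miss [-]
  2 | R B0 → L0 hit [-]
  3 | R B0 → L0 hit [-]
  4 | R B7 → L3 miss [-]
  5 | W B2 → L2 miss [D]
  6 | W B6 → L2 miss wb→B2 [D]
  7 | W B2 → L2 miss wb→B6 [D]
  8 | R B3 → L3 miss [-]

DIRTY = [2]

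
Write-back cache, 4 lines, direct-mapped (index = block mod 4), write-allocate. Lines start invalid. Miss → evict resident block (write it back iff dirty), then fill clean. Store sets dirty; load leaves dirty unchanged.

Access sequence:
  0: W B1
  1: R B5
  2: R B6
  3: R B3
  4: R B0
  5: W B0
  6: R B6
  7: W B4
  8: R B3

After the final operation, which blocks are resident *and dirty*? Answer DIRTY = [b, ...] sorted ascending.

0: W B1 → L1 miss [D]
1: R B5 → L1 miss wb→B1 [-]
2: R B6 → L2 miss [-]
3: R B3 → L3 miss [-]
4: R B0 → L0 miss [-]
5: W B0 → L0 hit [D]
6: R B6 → L2 hit [-]
7: W B4 → L0 miss wb→B0 [D]
8: R B3 → L3 hit [-]

DIRTY = [4]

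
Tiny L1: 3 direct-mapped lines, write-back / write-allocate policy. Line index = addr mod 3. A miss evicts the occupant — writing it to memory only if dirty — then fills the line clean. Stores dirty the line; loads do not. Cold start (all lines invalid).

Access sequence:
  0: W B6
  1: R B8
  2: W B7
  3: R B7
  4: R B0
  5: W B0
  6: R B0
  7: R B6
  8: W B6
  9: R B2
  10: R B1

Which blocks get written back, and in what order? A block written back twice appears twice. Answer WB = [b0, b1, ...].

0: W B6 -> L0 miss  d=D]
1: R B8 -> L2 miss  d=-]
2: W B7 -> L1 miss  d=D]
3: R B7 -> L1 hit  d=D]
4: R B0 -> L0 miss wb->B6  d=-]
5: W B0 -> L0 hit  d=D]
6: R B0 -> L0 hit  d=D]
7: R B6 -> L0 miss wb->B0  d=-]
8: W B6 -> L0 hit  d=D]
9: R B2 -> L2 miss  d=-]
10: R B1 -> L1 miss wb->B7  d=-]

WB = [6, 0, 7]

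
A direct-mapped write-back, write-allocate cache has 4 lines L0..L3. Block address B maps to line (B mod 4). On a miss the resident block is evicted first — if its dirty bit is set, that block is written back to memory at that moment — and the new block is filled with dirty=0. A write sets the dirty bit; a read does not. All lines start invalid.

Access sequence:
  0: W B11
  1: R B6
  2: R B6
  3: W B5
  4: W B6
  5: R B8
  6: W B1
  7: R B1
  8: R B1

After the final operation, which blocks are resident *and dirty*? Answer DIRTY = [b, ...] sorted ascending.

0: W B11 -> L3 miss  d=D]
1: R B6 -> L2 miss  d=-]
2: R B6 -> L2 hit  d=-]
3: W B5 -> L1 miss  d=D]
4: W B6 -> L2 hit  d=D]
5: R B8 -> L0 miss  d=-]
6: W B1 -> L1 miss wb->B5  d=D]
7: R B1 -> L1 hit  d=D]
8: R B1 -> L1 hit  d=D]

DIRTY = [1, 6, 11]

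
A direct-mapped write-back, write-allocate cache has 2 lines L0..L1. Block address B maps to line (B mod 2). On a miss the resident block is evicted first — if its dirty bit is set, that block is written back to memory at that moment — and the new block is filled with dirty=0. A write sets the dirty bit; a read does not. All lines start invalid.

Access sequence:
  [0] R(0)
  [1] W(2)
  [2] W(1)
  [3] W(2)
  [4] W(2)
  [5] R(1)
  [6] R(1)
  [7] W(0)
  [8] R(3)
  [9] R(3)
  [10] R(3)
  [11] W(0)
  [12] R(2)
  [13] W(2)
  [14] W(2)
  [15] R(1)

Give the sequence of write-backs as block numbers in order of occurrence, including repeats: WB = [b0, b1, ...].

  0 | R B0 → L0 miss [-]
  1 | W B2 → L0 miss [D]
  2 | W B1 → L1 miss [D]
  3 | W B2 → L0 hit [D]
  4 | W B2 → L0 hit [D]
  5 | R B1 → L1 hit [D]
  6 | R B1 → L1 hit [D]
  7 | W B0 → L0 miss wb→B2 [D]
  8 | R B3 → L1 miss wb→B1 [-]
  9 | R B3 → L1 hit [-]
  10 | R B3 → L1 hit [-]
  11 | W B0 → L0 hit [D]
  12 | R B2 → L0 miss wb→B0 [-]
  13 | W B2 → L0 hit [D]
  14 | W B2 → L0 hit [D]
  15 | R B1 → L1 miss [-]

WB = [2, 1, 0]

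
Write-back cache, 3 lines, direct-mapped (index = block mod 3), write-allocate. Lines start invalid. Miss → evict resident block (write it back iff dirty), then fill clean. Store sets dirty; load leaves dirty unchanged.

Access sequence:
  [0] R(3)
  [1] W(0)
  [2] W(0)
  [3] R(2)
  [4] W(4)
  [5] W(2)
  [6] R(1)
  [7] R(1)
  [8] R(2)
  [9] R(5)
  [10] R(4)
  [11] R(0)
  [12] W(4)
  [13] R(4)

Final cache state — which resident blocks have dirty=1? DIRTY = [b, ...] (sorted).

DIRTY = [0, 4]

  0 | R B3 → L0 miss [-]
  1 | W B0 → L0 miss [D]
  2 | W B0 → L0 hit [D]
  3 | R B2 → L2 miss [-]
  4 | W B4 → L1 miss [D]
  5 | W B2 → L2 hit [D]
  6 | R B1 → L1 miss wb→B4 [-]
  7 | R B1 → L1 hit [-]
  8 | R B2 → L2 hit [D]
  9 | R B5 → L2 miss wb→B2 [-]
  10 | R B4 → L1 miss [-]
  11 | R B0 → L0 hit [D]
  12 | W B4 → L1 hit [D]
  13 | R B4 → L1 hit [D]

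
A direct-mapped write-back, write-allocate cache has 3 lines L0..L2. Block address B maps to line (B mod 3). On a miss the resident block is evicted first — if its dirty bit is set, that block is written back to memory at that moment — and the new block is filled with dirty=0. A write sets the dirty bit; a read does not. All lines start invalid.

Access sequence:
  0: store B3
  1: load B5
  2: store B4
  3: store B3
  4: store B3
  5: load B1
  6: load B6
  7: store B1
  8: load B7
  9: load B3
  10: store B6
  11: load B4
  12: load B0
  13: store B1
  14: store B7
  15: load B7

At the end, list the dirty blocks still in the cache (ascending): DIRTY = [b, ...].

  0 | W B3 → L0 miss [D]
  1 | R B5 → L2 miss [-]
  2 | W B4 → L1 miss [D]
  3 | W B3 → L0 hit [D]
  4 | W B3 → L0 hit [D]
  5 | R B1 → L1 miss wb→B4 [-]
  6 | R B6 → L0 miss wb→B3 [-]
  7 | W B1 → L1 hit [D]
  8 | R B7 → L1 miss wb→B1 [-]
  9 | R B3 → L0 miss [-]
  10 | W B6 → L0 miss [D]
  11 | R B4 → L1 miss [-]
  12 | R B0 → L0 miss wb→B6 [-]
  13 | W B1 → L1 miss [D]
  14 | W B7 → L1 miss wb→B1 [D]
  15 | R B7 → L1 hit [D]

DIRTY = [7]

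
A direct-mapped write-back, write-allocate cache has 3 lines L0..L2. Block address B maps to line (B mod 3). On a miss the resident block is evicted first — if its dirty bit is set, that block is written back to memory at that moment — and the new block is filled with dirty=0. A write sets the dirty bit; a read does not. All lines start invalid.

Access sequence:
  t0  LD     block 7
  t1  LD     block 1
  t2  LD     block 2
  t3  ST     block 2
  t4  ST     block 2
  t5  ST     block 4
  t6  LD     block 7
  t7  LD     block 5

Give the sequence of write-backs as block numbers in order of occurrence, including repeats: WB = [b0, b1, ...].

WB = [4, 2]

  0 | R B7 → L1 miss [-]
  1 | R B1 → L1 miss [-]
  2 | R B2 → L2 miss [-]
  3 | W B2 → L2 hit [D]
  4 | W B2 → L2 hit [D]
  5 | W B4 → L1 miss [D]
  6 | R B7 → L1 miss wb→B4 [-]
  7 | R B5 → L2 miss wb→B2 [-]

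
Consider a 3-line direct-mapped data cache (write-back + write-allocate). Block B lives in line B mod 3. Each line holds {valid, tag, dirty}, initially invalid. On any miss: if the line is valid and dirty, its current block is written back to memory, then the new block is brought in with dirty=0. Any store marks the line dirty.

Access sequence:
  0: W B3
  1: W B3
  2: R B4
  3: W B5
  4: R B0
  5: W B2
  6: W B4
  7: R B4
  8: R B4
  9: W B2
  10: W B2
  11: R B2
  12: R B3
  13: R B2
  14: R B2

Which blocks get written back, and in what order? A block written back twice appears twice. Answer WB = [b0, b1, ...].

WB = [3, 5]

  0 | W B3 → L0 miss [D]
  1 | W B3 → L0 hit [D]
  2 | R B4 → L1 miss [-]
  3 | W B5 → L2 miss [D]
  4 | R B0 → L0 miss wb→B3 [-]
  5 | W B2 → L2 miss wb→B5 [D]
  6 | W B4 → L1 hit [D]
  7 | R B4 → L1 hit [D]
  8 | R B4 → L1 hit [D]
  9 | W B2 → L2 hit [D]
  10 | W B2 → L2 hit [D]
  11 | R B2 → L2 hit [D]
  12 | R B3 → L0 miss [-]
  13 | R B2 → L2 hit [D]
  14 | R B2 → L2 hit [D]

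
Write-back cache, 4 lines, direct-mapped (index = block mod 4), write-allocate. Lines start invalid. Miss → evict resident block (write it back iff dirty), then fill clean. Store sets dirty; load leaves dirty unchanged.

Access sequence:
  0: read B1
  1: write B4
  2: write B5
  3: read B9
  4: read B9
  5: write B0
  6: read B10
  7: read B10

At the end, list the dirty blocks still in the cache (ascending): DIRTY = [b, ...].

DIRTY = [0]

0: R B1 → L1 miss [-]
1: W B4 → L0 miss [D]
2: W B5 → L1 miss [D]
3: R B9 → L1 miss wb→B5 [-]
4: R B9 → L1 hit [-]
5: W B0 → L0 miss wb→B4 [D]
6: R B10 → L2 miss [-]
7: R B10 → L2 hit [-]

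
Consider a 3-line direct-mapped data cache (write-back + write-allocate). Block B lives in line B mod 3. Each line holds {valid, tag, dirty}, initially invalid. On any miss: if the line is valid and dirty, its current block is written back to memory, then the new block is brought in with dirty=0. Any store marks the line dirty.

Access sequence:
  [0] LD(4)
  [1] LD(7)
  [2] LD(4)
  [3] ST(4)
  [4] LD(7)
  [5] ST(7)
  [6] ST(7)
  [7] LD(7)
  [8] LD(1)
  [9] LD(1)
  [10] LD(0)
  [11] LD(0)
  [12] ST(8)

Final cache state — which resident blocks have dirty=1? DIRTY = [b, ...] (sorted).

DIRTY = [8]

0: R B4 -> L1 miss  d=-]
1: R B7 -> L1 miss  d=-]
2: R B4 -> L1 miss  d=-]
3: W B4 -> L1 hit  d=D]
4: R B7 -> L1 miss wb->B4  d=-]
5: W B7 -> L1 hit  d=D]
6: W B7 -> L1 hit  d=D]
7: R B7 -> L1 hit  d=D]
8: R B1 -> L1 miss wb->B7  d=-]
9: R B1 -> L1 hit  d=-]
10: R B0 -> L0 miss  d=-]
11: R B0 -> L0 hit  d=-]
12: W B8 -> L2 miss  d=D]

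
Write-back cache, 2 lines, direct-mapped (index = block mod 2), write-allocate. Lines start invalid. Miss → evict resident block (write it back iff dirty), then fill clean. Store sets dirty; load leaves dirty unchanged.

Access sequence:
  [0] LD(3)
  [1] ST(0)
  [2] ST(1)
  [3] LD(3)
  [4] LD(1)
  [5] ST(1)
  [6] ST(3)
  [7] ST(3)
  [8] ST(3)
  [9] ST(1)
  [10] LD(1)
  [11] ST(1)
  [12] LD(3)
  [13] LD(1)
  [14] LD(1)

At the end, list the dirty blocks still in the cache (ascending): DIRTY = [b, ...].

0: R B3 → L1 miss [-]
1: W B0 → L0 miss [D]
2: W B1 → L1 miss [D]
3: R B3 → L1 miss wb→B1 [-]
4: R B1 → L1 miss [-]
5: W B1 → L1 hit [D]
6: W B3 → L1 miss wb→B1 [D]
7: W B3 → L1 hit [D]
8: W B3 → L1 hit [D]
9: W B1 → L1 miss wb→B3 [D]
10: R B1 → L1 hit [D]
11: W B1 → L1 hit [D]
12: R B3 → L1 miss wb→B1 [-]
13: R B1 → L1 miss [-]
14: R B1 → L1 hit [-]

DIRTY = [0]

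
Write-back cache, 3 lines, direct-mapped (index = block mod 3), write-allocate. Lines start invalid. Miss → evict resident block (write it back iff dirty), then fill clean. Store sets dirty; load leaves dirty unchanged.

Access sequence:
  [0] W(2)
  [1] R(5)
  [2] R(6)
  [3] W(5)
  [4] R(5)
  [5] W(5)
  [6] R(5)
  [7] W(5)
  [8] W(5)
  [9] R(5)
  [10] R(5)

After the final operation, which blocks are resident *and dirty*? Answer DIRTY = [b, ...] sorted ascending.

DIRTY = [5]

0: W B2 → L2 miss [D]
1: R B5 → L2 miss wb→B2 [-]
2: R B6 → L0 miss [-]
3: W B5 → L2 hit [D]
4: R B5 → L2 hit [D]
5: W B5 → L2 hit [D]
6: R B5 → L2 hit [D]
7: W B5 → L2 hit [D]
8: W B5 → L2 hit [D]
9: R B5 → L2 hit [D]
10: R B5 → L2 hit [D]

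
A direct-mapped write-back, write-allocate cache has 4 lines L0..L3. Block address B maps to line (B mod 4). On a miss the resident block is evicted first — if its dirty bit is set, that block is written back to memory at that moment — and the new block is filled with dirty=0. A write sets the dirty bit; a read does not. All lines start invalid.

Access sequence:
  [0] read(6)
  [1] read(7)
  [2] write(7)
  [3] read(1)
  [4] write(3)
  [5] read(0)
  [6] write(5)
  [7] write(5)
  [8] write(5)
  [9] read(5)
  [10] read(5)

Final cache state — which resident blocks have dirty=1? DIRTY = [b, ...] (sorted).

DIRTY = [3, 5]

0: R B6 -> L2 miss  d=-]
1: R B7 -> L3 miss  d=-]
2: W B7 -> L3 hit  d=D]
3: R B1 -> L1 miss  d=-]
4: W B3 -> L3 miss wb->B7  d=D]
5: R B0 -> L0 miss  d=-]
6: W B5 -> L1 miss  d=D]
7: W B5 -> L1 hit  d=D]
8: W B5 -> L1 hit  d=D]
9: R B5 -> L1 hit  d=D]
10: R B5 -> L1 hit  d=D]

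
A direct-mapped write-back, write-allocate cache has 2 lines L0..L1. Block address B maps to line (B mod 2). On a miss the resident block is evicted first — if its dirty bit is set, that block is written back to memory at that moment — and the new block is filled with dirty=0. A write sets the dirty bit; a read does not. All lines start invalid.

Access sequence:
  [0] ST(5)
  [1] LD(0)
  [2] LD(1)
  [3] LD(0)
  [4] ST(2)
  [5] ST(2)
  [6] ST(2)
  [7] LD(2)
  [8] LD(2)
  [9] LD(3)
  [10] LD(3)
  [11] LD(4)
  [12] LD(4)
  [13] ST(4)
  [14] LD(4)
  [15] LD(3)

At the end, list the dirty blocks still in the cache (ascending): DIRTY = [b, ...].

0: W B5 → L1 miss [D]
1: R B0 → L0 miss [-]
2: R B1 → L1 miss wb→B5 [-]
3: R B0 → L0 hit [-]
4: W B2 → L0 miss [D]
5: W B2 → L0 hit [D]
6: W B2 → L0 hit [D]
7: R B2 → L0 hit [D]
8: R B2 → L0 hit [D]
9: R B3 → L1 miss [-]
10: R B3 → L1 hit [-]
11: R B4 → L0 miss wb→B2 [-]
12: R B4 → L0 hit [-]
13: W B4 → L0 hit [D]
14: R B4 → L0 hit [D]
15: R B3 → L1 hit [-]

DIRTY = [4]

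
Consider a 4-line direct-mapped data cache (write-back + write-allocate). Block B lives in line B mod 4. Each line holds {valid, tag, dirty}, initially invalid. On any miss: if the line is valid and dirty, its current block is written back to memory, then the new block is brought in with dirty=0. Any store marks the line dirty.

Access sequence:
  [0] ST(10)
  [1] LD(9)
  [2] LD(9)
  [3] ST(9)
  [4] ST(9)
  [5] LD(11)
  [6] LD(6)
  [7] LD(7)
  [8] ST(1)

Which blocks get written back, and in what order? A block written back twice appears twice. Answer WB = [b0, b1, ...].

WB = [10, 9]

  0 | W B10 → L2 miss [D]
  1 | R B9 → L1 miss [-]
  2 | R B9 → L1 hit [-]
  3 | W B9 → L1 hit [D]
  4 | W B9 → L1 hit [D]
  5 | R B11 → L3 miss [-]
  6 | R B6 → L2 miss wb→B10 [-]
  7 | R B7 → L3 miss [-]
  8 | W B1 → L1 miss wb→B9 [D]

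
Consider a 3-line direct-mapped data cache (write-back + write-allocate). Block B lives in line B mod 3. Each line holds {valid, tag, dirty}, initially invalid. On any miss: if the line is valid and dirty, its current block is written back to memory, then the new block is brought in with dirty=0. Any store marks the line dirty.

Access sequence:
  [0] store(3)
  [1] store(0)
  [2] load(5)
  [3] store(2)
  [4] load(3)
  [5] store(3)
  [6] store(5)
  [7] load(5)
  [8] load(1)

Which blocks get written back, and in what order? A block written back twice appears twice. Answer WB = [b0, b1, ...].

  0 | W B3 → L0 miss [D]
  1 | W B0 → L0 miss wb→B3 [D]
  2 | R B5 → L2 miss [-]
  3 | W B2 → L2 miss [D]
  4 | R B3 → L0 miss wb→B0 [-]
  5 | W B3 → L0 hit [D]
  6 | W B5 → L2 miss wb→B2 [D]
  7 | R B5 → L2 hit [D]
  8 | R B1 → L1 miss [-]

WB = [3, 0, 2]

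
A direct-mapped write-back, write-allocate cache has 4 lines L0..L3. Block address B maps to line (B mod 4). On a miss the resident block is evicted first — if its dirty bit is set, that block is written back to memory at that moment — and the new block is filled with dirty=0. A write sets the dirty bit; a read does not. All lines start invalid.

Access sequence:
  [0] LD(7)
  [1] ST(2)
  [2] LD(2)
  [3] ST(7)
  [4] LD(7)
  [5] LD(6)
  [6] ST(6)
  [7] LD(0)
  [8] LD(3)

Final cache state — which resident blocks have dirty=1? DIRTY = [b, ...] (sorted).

DIRTY = [6]

0: R B7 -> L3 miss  d=-]
1: W B2 -> L2 miss  d=D]
2: R B2 -> L2 hit  d=D]
3: W B7 -> L3 hit  d=D]
4: R B7 -> L3 hit  d=D]
5: R B6 -> L2 miss wb->B2  d=-]
6: W B6 -> L2 hit  d=D]
7: R B0 -> L0 miss  d=-]
8: R B3 -> L3 miss wb->B7  d=-]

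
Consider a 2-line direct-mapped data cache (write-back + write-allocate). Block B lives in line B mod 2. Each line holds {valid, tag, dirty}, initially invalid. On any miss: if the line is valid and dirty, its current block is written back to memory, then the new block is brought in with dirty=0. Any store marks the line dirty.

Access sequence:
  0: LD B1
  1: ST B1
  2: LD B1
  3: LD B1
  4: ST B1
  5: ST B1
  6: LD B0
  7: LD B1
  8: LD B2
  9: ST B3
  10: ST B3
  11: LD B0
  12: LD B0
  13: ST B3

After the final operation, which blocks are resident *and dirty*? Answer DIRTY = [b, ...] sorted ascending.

0: R B1 → L1 miss [-]
1: W B1 → L1 hit [D]
2: R B1 → L1 hit [D]
3: R B1 → L1 hit [D]
4: W B1 → L1 hit [D]
5: W B1 → L1 hit [D]
6: R B0 → L0 miss [-]
7: R B1 → L1 hit [D]
8: R B2 → L0 miss [-]
9: W B3 → L1 miss wb→B1 [D]
10: W B3 → L1 hit [D]
11: R B0 → L0 miss [-]
12: R B0 → L0 hit [-]
13: W B3 → L1 hit [D]

DIRTY = [3]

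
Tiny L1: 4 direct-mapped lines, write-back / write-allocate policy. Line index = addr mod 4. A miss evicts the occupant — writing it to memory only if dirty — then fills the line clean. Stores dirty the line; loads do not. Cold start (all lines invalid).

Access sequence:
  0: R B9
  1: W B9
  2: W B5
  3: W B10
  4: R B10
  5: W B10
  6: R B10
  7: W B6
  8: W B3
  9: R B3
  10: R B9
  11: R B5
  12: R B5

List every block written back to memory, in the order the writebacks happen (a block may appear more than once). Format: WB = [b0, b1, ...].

  0 | R B9 → L1 miss [-]
  1 | W B9 → L1 hit [D]
  2 | W B5 → L1 miss wb→B9 [D]
  3 | W B10 → L2 miss [D]
  4 | R B10 → L2 hit [D]
  5 | W B10 → L2 hit [D]
  6 | R B10 → L2 hit [D]
  7 | W B6 → L2 miss wb→B10 [D]
  8 | W B3 → L3 miss [D]
  9 | R B3 → L3 hit [D]
  10 | R B9 → L1 miss wb→B5 [-]
  11 | R B5 → L1 miss [-]
  12 | R B5 → L1 hit [-]

WB = [9, 10, 5]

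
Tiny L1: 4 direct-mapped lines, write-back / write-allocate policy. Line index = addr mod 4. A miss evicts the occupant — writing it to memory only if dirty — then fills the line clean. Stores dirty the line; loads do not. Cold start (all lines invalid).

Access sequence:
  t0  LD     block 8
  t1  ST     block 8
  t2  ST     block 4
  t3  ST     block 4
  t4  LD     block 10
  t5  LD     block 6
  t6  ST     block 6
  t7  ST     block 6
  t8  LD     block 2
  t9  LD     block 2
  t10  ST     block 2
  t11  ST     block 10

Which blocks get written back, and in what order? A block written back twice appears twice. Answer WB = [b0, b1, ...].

0: R B8 -> L0 miss  d=-]
1: W B8 -> L0 hit  d=D]
2: W B4 -> L0 miss wb->B8  d=D]
3: W B4 -> L0 hit  d=D]
4: R B10 -> L2 miss  d=-]
5: R B6 -> L2 miss  d=-]
6: W B6 -> L2 hit  d=D]
7: W B6 -> L2 hit  d=D]
8: R B2 -> L2 miss wb->B6  d=-]
9: R B2 -> L2 hit  d=-]
10: W B2 -> L2 hit  d=D]
11: W B10 -> L2 miss wb->B2  d=D]

WB = [8, 6, 2]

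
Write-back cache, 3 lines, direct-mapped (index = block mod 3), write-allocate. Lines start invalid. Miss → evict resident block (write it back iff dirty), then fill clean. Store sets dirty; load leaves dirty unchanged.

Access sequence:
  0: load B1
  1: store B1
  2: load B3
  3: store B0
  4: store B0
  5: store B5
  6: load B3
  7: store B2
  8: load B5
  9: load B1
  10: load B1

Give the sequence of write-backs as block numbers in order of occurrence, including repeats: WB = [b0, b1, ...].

0: R B1 → L1 miss [-]
1: W B1 → L1 hit [D]
2: R B3 → L0 miss [-]
3: W B0 → L0 miss [D]
4: W B0 → L0 hit [D]
5: W B5 → L2 miss [D]
6: R B3 → L0 miss wb→B0 [-]
7: W B2 → L2 miss wb→B5 [D]
8: R B5 → L2 miss wb→B2 [-]
9: R B1 → L1 hit [D]
10: R B1 → L1 hit [D]

WB = [0, 5, 2]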